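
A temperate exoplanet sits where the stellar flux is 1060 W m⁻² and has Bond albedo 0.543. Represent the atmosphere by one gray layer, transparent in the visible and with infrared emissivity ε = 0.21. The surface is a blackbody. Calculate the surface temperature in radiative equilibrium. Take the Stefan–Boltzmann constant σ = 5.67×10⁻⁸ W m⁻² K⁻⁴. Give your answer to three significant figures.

The planet radiates to space at T_e = [S(1−α)/(4σ)]^(1/4) = 215.0 K.
The surface balance (absorbed SW + ε·downward IR = σT_s⁴) with T_a⁴ = T_s⁴/2 reduces to T_s = T_e·[2/(2−ε)]^¼ = 221.0 K.

221 K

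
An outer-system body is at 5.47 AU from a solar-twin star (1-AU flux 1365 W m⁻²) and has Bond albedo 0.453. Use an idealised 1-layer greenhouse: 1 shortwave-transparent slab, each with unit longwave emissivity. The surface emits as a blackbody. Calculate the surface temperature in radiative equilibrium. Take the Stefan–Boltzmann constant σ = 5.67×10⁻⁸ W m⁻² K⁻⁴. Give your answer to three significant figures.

122 K

By the inverse-square law, S = 1365/5.47² = 45.62 W m⁻².
The effective emission temperature is T_e = [S(1−α)/(4σ)]^¼ = 102.4 K.
With N = 1 opaque layers, T_s = (N+1)^(1/4)·T_e = 2^(1/4)·102.4 = 121.8 K.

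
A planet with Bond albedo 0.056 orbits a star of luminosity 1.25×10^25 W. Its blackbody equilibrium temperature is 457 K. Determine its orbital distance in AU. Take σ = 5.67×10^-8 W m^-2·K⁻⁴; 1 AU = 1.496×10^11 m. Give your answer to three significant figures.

The flux needed for this T is 4σT⁴/(1−0.056) = 10480 W m^-2.
S = L/(4πd²) → d = √(L/4πS) = √(1.25×10^25/(4π·10480)) = 9.743×10^9 m = 0.06513 AU.

0.0651 AU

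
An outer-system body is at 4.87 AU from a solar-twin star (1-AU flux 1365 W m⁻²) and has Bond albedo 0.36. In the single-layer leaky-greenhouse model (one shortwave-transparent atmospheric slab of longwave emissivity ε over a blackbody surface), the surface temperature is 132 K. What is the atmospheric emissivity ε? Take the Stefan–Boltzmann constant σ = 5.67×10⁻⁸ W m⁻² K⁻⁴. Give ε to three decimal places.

By the inverse-square law, S = 1365/4.87² = 57.55 W m⁻².
TOA balance gives T_e = 112.9 K.
Inverting T_s⁴ = 2T_e⁴/(2−ε): (T_e/T_s)⁴ = 0.5350, so ε = 2(1 − 0.5350) = 0.9301.

0.930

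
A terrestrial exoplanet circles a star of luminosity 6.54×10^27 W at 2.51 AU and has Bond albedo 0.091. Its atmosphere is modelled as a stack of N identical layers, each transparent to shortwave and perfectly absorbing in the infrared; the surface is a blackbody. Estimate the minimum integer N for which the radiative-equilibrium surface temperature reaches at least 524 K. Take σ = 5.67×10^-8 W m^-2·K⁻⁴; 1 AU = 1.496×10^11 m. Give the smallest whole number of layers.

5

Orbital distance: d = 2.51 AU = 3.755×10^11 m.
Flux at the orbit: S = L/(4πd²) = 6.54×10^27/(4π·(3.75×10^11)²) = 3691 W m^-2.
The effective emission temperature is T_e = [S(1−α)/(4σ)]^¼ = 348.8 K.
Since T_s⁴ = (N+1)T_e⁴, we need N ≥ (T_s/T_e)⁴ − 1 = 4.096.
The minimum whole number is N = 5.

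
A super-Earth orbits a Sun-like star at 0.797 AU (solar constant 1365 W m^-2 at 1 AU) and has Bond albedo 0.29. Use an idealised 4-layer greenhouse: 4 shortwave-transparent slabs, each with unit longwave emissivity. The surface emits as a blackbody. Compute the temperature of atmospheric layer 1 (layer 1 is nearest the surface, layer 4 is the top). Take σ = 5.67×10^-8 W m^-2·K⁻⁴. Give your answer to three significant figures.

By the inverse-square law, S = 1365/0.797² = 2149 W m^-2.
The effective emission temperature is T_e = [S(1−α)/(4σ)]^¼ = 286.4 K.
In the N-layer model, layer k (counted from the surface) has T_k = (N+1−k)^(1/4)·T_e.
T_1 = (4)^(1/4)·286.4 = 405.0 K.

405 kelvin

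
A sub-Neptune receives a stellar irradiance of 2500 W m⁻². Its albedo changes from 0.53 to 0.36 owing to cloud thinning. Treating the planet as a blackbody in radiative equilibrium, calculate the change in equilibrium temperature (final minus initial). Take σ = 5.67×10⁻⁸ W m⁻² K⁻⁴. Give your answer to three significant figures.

21.5 K

Before: T₁ = [2500·0.47/(4σ)]^(1/4) = 268.3 K.
With α = 0.36, T₂ = 289.8 K.
ΔT = T₂ − T₁ = 21.53 K.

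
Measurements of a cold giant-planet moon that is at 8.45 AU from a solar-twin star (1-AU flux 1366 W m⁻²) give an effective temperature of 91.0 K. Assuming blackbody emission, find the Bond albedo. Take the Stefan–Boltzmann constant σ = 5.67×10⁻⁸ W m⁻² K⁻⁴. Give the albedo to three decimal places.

0.187

Flux at the orbit: S = 1366/(8.45)² = 19.13 W m⁻².
Energy balance: S(1−α)/4 = σT⁴, so 1−α = 4σT⁴/S.
4σT⁴ = 4·5.67×10⁻⁸·(91.0)⁴ = 15.55 W m⁻².
Hence α = 1 − 15.55/19.13 = 0.1870.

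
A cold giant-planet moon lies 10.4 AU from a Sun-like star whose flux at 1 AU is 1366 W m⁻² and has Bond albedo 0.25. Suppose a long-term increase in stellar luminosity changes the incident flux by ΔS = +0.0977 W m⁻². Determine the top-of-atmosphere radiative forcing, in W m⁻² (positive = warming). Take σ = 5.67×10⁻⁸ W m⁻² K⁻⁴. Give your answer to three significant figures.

0.0183 W m⁻²

By the inverse-square law, S = 1366/10.4² = 12.63 W m⁻².
ΔF = Δ[S(1−α)]/4 = (1−0.25)·+0.0977/4 = 0.01832 W m⁻².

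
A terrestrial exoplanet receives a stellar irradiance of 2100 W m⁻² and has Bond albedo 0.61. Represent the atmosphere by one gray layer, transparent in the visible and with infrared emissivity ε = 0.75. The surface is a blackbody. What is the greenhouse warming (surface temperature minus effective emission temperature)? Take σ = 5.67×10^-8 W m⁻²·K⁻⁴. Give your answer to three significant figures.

The planet radiates to space at T_e = [S(1−α)/(4σ)]^(1/4) = 245.1 K.
Surface balance with a leaky layer gives σT_s⁴ = σT_e⁴·2/(2−ε), so T_s = T_e·[2/(2−0.75)]^(1/4) = 275.7 K.
The atmosphere warms the surface by 30.56 K.

30.6 K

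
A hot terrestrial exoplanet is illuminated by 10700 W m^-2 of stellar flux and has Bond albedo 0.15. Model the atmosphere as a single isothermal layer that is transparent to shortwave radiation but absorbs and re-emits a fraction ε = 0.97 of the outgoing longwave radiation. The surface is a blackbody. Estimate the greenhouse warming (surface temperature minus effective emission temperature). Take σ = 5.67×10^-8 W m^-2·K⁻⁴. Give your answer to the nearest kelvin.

Effective emission temperature (TOA balance): σT_e⁴ = S(1−α)/4 = 2274 W m^-2 → T_e = 447.5 K.
The surface balance (absorbed SW + ε·downward IR = σT_s⁴) with T_a⁴ = T_s⁴/2 reduces to T_s = T_e·[2/(2−ε)]^¼ = 528.2 K.
Greenhouse warming: T_s − T_e = 80.75 K.

81 K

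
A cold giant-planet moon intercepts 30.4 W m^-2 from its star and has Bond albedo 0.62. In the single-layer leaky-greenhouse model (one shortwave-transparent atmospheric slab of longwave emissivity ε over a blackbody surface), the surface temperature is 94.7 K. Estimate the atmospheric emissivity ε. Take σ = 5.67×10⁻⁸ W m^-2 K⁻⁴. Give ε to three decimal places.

0.733

TOA balance gives T_e = 84.48 K.
Inverting T_s⁴ = 2T_e⁴/(2−ε): (T_e/T_s)⁴ = 0.6333, so ε = 2(1 − 0.6333) = 0.7334.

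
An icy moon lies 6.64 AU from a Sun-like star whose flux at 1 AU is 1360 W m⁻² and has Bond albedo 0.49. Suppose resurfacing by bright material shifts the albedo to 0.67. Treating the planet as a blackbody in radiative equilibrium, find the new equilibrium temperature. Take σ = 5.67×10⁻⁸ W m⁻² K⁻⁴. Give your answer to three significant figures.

81.8 kelvin

By the inverse-square law, S = 1360/6.64² = 30.85 W m⁻².
With the new albedo, S(1−α₂)/4 = 2.545 W m⁻², so T₂ = 81.85 K.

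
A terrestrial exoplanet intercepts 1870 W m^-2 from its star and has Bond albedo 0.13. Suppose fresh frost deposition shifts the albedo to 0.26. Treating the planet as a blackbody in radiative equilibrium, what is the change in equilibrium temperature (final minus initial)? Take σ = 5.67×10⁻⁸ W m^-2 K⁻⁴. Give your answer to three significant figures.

With α = 0.13, T₁ = 291.0 K.
With α = 0.26, T₂ = 279.5 K.
ΔT = T₂ − T₁ = -11.54 K.

-11.5 K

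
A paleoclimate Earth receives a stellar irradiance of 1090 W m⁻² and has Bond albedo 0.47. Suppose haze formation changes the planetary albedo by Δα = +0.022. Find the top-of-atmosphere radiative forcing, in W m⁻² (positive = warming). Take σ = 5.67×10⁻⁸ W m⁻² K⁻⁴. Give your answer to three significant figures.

The change in absorbed flux is Δ[S(1−α)/4] = −SΔα/4 = -5.995 W m⁻².

-5.99 W m⁻²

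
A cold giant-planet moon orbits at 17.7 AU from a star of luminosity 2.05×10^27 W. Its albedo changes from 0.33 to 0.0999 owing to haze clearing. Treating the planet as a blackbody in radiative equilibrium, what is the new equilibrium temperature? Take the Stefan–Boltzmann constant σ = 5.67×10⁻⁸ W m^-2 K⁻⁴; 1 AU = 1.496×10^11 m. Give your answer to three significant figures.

Orbital distance: d = 17.7 AU = 2.648×10^12 m.
Flux at the orbit: S = L/(4πd²) = 2.05×10^27/(4π·(2.65×10^12)²) = 23.27 W m^-2.
New equilibrium: T₂ = [(1−0.0999)·23.27/(4σ)]^(1/4) = 98.03 K.

98.0 kelvin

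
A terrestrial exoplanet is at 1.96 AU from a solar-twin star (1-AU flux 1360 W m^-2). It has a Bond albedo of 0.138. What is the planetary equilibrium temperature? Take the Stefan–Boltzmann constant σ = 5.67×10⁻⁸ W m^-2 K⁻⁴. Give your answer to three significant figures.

192 K

Irradiance scales as 1/d², so S = 1360 W m^-2 × (1/1.96)² = 354.0 W m^-2.
The planet absorbs (1−α)S over its disc πR² and re-emits over 4πR², so the mean absorbed flux is (1−0.138)·354.0/4 = 76.29 W m^-2.
Set σT⁴ = 76.29 → T = (76.29/σ)^(1/4) = 191.5 K.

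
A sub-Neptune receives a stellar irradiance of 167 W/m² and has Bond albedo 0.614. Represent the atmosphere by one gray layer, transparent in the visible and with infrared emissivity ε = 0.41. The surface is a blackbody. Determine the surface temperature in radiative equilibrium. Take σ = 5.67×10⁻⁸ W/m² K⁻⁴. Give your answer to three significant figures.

138 K

Effective emission temperature (TOA balance): σT_e⁴ = S(1−α)/4 = 16.12 W/m² → T_e = 129.8 K.
For a single slab of emissivity ε, T_s⁴ = 2T_e⁴/(2−ε); thus T_s = 129.8·(1.258)^(1/4) = 137.5 K.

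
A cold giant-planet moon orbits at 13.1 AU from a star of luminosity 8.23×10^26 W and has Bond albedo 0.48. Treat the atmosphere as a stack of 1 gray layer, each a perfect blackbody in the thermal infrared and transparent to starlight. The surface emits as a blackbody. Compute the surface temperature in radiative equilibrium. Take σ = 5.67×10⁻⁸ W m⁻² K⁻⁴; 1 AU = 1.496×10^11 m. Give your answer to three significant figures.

Orbital distance: d = 13.1 AU = 1.960×10^12 m.
Spreading L over a sphere of radius d: S = 8.23×10^26/(4π·1.96×10^12²) = 17.05 W m⁻².
The effective emission temperature is T_e = [S(1−α)/(4σ)]^¼ = 79.07 K.
Layer-by-layer balance gives σT_s⁴ = (N+1)σT_e⁴, so T_s = 2^¼·79.07 = 94.04 K.

94.0 K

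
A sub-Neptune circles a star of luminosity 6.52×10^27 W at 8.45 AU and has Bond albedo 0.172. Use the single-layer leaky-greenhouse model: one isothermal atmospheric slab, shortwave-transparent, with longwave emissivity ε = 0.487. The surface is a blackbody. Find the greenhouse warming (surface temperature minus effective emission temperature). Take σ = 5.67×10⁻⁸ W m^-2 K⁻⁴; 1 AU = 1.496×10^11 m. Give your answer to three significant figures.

d = 8.45 × 1.496×10^11 m = 1.264×10^12 m.
S = L/(4πd²) = 324.7 W m^-2.
The planet radiates to space at T_e = [S(1−α)/(4σ)]^(1/4) = 185.6 K.
The surface balance (absorbed SW + ε·downward IR = σT_s⁴) with T_a⁴ = T_s⁴/2 reduces to T_s = T_e·[2/(2−ε)]^¼ = 199.0 K.
Greenhouse warming: T_s − T_e = 13.41 K.

13.4 kelvin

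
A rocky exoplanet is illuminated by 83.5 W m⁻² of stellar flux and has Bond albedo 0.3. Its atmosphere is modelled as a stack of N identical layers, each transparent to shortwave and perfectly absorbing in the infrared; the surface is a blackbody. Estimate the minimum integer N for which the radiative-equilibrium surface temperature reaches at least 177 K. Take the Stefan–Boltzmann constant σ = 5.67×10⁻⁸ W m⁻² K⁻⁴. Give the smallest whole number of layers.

3

The effective emission temperature is T_e = [S(1−α)/(4σ)]^¼ = 126.7 K.
Need (N+1)T_e⁴ ≥ T_s⁴, i.e. N+1 ≥ (177/126.7)⁴ = 3.808.
The minimum whole number is N = 3.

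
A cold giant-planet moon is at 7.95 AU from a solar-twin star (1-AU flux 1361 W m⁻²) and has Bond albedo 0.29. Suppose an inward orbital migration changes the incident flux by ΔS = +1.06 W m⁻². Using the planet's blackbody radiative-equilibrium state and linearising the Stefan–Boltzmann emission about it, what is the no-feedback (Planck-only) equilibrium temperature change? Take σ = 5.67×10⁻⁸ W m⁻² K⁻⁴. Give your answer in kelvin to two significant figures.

1.1 kelvin

By the inverse-square law, S = 1361/7.95² = 21.53 W m⁻².
Unperturbed T_e = [21.53·(1−0.29)/(4σ)]^¼ = 90.61 K.
TOA radiative forcing: ΔF = (1−α)ΔS/4 = 0.71·(+1.06)/4 = 0.1882 W m⁻².
The Planck feedback parameter is 4σT_e³ = 0.1687 W m⁻²/K.
So ΔT₀ = 0.1882/0.1687 = 1.12 K.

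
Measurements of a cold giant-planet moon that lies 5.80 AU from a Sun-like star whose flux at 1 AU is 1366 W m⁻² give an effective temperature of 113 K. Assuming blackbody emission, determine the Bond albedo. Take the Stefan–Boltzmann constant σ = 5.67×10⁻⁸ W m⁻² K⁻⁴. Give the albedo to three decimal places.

0.089

Flux at the orbit: S = 1366/(5.80)² = 40.61 W m⁻².
Energy balance: S(1−α)/4 = σT⁴, so 1−α = 4σT⁴/S.
σT⁴ = 9.245 W m⁻², so 4σT⁴ = 36.98 W m⁻².
Hence α = 1 − 36.98/40.61 = 0.0893.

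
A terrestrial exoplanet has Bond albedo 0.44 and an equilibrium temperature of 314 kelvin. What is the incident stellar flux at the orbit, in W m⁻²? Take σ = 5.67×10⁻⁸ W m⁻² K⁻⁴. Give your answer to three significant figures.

From S(1−α)/4 = σT⁴: S = 4σT⁴/(1−α).
The emitted flux is σT⁴ = 551.2 W m⁻².
S = 4·551.2/0.56 = 3937 W m⁻².

3940 W m⁻²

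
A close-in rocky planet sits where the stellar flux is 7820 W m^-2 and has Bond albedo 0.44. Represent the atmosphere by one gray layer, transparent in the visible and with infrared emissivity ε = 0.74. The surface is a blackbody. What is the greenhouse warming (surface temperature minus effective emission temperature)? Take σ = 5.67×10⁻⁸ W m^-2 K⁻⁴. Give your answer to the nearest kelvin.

The planet radiates to space at T_e = [S(1−α)/(4σ)]^(1/4) = 372.8 K.
For a single slab of emissivity ε, T_s⁴ = 2T_e⁴/(2−ε); thus T_s = 372.8·(1.587)^(1/4) = 418.4 K.
The atmosphere warms the surface by 45.64 K.

46 kelvin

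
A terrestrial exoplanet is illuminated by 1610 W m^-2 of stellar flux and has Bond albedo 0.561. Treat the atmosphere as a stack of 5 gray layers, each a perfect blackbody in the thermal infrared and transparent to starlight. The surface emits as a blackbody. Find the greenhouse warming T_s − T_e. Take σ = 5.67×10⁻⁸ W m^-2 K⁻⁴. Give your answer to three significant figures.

134 K

OLR = S(1−α)/4 = 176.7 W m^-2; the top layer radiates at T_e = 236.3 K.
T_s = (N+1)^(1/4)·T_e = 369.8 K.
So the greenhouse effect raises the surface by 369.8 − 236.3 = 133.5 K.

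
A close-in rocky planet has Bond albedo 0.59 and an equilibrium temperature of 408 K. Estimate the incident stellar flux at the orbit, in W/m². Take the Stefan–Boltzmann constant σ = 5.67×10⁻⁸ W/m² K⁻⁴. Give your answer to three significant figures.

15300 W/m²

Invert the energy balance for S: S = 4σT⁴/(1−α).
σT⁴ = 5.67×10⁻⁸·(408)⁴ = 1571 W/m².
S = 4·1571/0.41 = 15330 W/m².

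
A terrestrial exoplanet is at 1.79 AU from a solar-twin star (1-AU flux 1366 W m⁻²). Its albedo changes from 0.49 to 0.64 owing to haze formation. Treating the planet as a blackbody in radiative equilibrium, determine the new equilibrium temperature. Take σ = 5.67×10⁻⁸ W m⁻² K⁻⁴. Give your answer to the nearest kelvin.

161 K

Flux at the orbit: S = 1366/(1.79)² = 426.3 W m⁻².
T₂ = [S(1−α₂)/(4σ)]^(1/4) = [426.3·0.36/(4σ)]^(1/4) = 161.3 K.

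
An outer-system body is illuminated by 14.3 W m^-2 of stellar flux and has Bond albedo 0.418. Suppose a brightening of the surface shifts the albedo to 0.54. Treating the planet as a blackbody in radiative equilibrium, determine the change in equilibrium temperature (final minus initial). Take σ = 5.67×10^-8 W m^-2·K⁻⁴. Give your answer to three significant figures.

With α = 0.418, T₁ = 77.83 K.
After:  T₂ = [14.30·0.46/(4σ)]^(1/4) = 73.39 K.
Change: 73.39 − 77.83 = -4.445 K.

-4.45 kelvin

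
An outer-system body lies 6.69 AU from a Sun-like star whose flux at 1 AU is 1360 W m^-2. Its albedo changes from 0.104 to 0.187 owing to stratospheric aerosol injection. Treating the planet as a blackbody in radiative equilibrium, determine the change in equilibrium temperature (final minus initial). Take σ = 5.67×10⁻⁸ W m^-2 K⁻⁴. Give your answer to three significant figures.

Flux at the orbit: S = 1360/(6.69)² = 30.39 W m^-2.
With α = 0.104, T₁ = 104.7 K.
After:  T₂ = [30.39·0.813/(4σ)]^(1/4) = 102.2 K.
ΔT = T₂ − T₁ = -2.513 K.

-2.51 kelvin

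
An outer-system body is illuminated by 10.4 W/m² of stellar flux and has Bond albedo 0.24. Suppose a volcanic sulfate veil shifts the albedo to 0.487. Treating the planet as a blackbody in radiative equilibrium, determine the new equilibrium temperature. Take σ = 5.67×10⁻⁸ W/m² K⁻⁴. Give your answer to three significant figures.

69.6 kelvin

T₂ = [S(1−α₂)/(4σ)]^(1/4) = [10.40·0.513/(4σ)]^(1/4) = 69.64 K.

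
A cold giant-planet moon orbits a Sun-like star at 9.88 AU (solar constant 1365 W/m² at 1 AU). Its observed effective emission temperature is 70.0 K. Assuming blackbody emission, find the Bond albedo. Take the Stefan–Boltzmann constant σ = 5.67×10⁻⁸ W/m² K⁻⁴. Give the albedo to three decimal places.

Flux at the orbit: S = 1365/(9.88)² = 13.98 W/m².
From σT⁴ = S(1−α)/4 we invert for α: 1−α = 4σT⁴/S.
σT⁴ = 1.361 W/m², so 4σT⁴ = 5.445 W/m².
1−α = 5.445/13.98 = 0.3894, so α = 0.6106.

0.611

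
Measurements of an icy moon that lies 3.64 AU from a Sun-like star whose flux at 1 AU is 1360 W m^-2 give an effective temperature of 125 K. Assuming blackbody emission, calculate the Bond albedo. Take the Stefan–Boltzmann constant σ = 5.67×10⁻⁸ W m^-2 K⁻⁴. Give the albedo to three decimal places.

0.461

Irradiance scales as 1/d², so S = 1360 W m^-2 × (1/3.64)² = 102.6 W m^-2.
Energy balance: S(1−α)/4 = σT⁴, so 1−α = 4σT⁴/S.
4σT⁴ = 4·5.67×10⁻⁸·(125)⁴ = 55.37 W m^-2.
Hence α = 1 − 55.37/102.6 = 0.4606.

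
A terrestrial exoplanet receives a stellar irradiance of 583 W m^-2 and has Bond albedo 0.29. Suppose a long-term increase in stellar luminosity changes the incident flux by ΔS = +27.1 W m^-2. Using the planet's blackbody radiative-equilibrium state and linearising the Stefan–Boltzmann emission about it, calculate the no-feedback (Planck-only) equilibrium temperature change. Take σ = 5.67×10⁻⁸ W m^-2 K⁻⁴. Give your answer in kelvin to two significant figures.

Reference equilibrium: T_e = [S(1−α)/(4σ)]^(1/4) = 206.7 K.
Only a fraction (1−α) is absorbed and it's spread over 4πR², so ΔF = (1−α)ΔS/4 = 4.810 W m^-2.
The Planck feedback parameter is 4σT_e³ = 2.003 W m^-2/K.
ΔT₀ = ΔF/λ_P = 4.810/2.003 = 2.40 K.

2.4 K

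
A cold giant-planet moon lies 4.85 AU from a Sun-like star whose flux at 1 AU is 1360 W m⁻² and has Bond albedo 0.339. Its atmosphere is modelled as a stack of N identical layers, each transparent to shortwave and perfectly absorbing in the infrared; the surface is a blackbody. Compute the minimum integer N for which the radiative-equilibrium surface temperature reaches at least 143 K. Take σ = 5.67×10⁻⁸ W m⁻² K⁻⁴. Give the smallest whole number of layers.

2

Irradiance scales as 1/d², so S = 1360 W m⁻² × (1/4.85)² = 57.82 W m⁻².
Top-of-atmosphere balance: σT_e⁴ = S(1−α)/4 = 9.554 W m⁻² → T_e = 113.9 K.
Since T_s⁴ = (N+1)T_e⁴, we need N ≥ (T_s/T_e)⁴ − 1 = 1.482.
Rounding up, N = 2.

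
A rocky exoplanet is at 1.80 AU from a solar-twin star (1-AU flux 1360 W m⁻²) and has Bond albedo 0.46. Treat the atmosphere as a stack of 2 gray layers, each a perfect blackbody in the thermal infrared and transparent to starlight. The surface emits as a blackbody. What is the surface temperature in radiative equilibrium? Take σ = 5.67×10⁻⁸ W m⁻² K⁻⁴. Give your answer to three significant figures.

By the inverse-square law, S = 1360/1.80² = 419.8 W m⁻².
OLR = S(1−α)/4 = 56.67 W m⁻²; the top layer radiates at T_e = 177.8 K.
For an N-layer opaque stack, T_s⁴ = (N+1)T_e⁴, hence T_s = (3)^(1/4)×177.8 K = 234.0 K.

234 kelvin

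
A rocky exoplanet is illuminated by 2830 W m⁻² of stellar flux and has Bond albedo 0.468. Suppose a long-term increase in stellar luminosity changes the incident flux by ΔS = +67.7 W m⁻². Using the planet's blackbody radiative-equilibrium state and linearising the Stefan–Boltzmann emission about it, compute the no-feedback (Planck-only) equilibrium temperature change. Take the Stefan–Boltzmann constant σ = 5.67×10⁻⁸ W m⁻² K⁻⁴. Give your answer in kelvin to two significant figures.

The baseline emission temperature is T_e = 285.4 K.
Only a fraction (1−α) is absorbed and it's spread over 4πR², so ΔF = (1−α)ΔS/4 = 9.004 W m⁻².
Linearising σT⁴ gives d(σT⁴)/dT = 4σT_e³ = 5.275 W m⁻² per K.
So ΔT₀ = 9.004/5.275 = 1.71 K.

1.7 K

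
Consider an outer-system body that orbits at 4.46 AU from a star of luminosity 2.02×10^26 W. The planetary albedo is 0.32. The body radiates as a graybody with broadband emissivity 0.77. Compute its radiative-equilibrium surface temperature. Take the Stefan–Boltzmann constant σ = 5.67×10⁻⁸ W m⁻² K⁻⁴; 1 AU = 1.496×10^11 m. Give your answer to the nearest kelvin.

Orbital distance: d = 4.46 AU = 6.672×10^11 m.
S = L/(4πd²) = 36.11 W m⁻².
Averaging over the sphere, the absorbed flux is S(1−α)/4 = 6.138 W m⁻².
Radiative balance εσT⁴ = 6.138 gives T = [6.138/(0.77·σ)]^(1/4) = 108.9 K.

109 K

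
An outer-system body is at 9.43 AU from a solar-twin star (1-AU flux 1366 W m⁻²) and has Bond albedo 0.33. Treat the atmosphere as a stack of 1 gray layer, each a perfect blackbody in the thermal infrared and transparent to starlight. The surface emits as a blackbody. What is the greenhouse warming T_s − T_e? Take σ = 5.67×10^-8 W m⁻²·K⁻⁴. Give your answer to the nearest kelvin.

By the inverse-square law, S = 1366/9.43² = 15.36 W m⁻².
The effective emission temperature is T_e = [S(1−α)/(4σ)]^¼ = 82.08 K.
Surface: T_s = (2)^¼·T_e = 97.61 K.
Warming: T_s − T_e = 15.53 K.

16 K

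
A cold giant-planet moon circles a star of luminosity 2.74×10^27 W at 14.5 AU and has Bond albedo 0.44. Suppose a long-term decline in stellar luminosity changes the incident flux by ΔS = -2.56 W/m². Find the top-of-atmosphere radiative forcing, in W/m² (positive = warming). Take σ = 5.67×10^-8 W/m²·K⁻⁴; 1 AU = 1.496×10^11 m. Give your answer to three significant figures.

d = 14.5 × 1.496×10^11 m = 2.169×10^12 m.
S = L/(4πd²) = 46.34 W/m².
ΔF = Δ[S(1−α)]/4 = (1−0.44)·-2.56/4 = -0.3584 W/m².

-0.358 W/m²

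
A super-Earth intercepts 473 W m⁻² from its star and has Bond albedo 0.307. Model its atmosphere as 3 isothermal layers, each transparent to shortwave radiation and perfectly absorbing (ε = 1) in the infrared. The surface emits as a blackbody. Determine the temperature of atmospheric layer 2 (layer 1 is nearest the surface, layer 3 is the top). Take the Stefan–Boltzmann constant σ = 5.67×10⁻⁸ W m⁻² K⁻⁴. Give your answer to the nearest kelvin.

OLR = S(1−α)/4 = 81.95 W m⁻²; the top layer radiates at T_e = 195.0 K.
Each opaque layer satisfies 2T_j⁴ = T_{j−1}⁴ + T_{j+1}⁴, giving T_k⁴ = (N+1−k)T_e⁴.
T_2 = (2)^(1/4)·195.0 = 231.9 K.

232 K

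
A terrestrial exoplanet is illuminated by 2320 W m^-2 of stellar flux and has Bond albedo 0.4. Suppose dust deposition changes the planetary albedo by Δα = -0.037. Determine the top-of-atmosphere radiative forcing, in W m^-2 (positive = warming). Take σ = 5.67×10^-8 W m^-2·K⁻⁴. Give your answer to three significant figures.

The change in absorbed flux is Δ[S(1−α)/4] = −SΔα/4 = 21.46 W m^-2.

21.5 W m^-2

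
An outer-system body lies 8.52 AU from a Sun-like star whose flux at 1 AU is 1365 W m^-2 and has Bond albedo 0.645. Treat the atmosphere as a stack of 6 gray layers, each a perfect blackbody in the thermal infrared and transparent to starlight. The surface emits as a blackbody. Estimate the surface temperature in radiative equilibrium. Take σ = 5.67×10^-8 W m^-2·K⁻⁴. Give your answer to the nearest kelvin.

120 K

Flux at the orbit: S = 1365/(8.52)² = 18.80 W m^-2.
Top-of-atmosphere balance: σT_e⁴ = S(1−α)/4 = 1.669 W m^-2 → T_e = 73.66 K.
For an N-layer opaque stack, T_s⁴ = (N+1)T_e⁴, hence T_s = (7)^(1/4)×73.66 K = 119.8 K.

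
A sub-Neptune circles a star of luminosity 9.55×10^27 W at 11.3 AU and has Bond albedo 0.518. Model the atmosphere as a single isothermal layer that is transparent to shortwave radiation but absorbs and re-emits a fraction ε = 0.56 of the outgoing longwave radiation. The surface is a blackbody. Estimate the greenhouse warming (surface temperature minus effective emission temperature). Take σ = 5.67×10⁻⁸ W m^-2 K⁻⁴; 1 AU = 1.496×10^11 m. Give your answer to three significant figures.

13.2 K

Orbital distance: d = 11.3 AU = 1.690×10^12 m.
S = L/(4πd²) = 265.9 W m^-2.
At the top of the atmosphere, σT_e⁴ = S(1−α)/4 = 32.05 W m^-2, giving T_e = 154.2 K.
Surface balance with a leaky layer gives σT_s⁴ = σT_e⁴·2/(2−ε), so T_s = T_e·[2/(2−0.56)]^(1/4) = 167.4 K.
T_s − T_e = 167.4 − 154.2 = 13.20 K.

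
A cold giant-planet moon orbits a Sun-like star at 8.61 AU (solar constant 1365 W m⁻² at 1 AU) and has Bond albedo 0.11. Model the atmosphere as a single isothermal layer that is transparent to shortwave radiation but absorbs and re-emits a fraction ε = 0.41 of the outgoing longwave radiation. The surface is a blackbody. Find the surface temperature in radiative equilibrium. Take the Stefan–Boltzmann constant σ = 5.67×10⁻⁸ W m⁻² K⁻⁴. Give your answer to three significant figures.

97.6 K

Irradiance scales as 1/d², so S = 1365 W m⁻² × (1/8.61)² = 18.41 W m⁻².
The planet radiates to space at T_e = [S(1−α)/(4σ)]^(1/4) = 92.20 K.
The surface balance (absorbed SW + ε·downward IR = σT_s⁴) with T_a⁴ = T_s⁴/2 reduces to T_s = T_e·[2/(2−ε)]^¼ = 97.64 K.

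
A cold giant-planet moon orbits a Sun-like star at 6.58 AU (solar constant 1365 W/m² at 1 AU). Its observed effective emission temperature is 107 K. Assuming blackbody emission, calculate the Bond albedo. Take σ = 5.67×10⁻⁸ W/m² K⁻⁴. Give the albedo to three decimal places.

By the inverse-square law, S = 1365/6.58² = 31.53 W/m².
Energy balance: S(1−α)/4 = σT⁴, so 1−α = 4σT⁴/S.
4σT⁴ = 4·5.67×10⁻⁸·(107)⁴ = 29.73 W/m².
1−α = 29.73/31.53 = 0.9430, so α = 0.0570.

0.057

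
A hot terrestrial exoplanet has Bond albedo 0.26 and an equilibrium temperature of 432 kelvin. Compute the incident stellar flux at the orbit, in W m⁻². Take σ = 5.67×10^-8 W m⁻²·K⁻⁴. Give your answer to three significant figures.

10700 W m⁻²

Invert the energy balance for S: S = 4σT⁴/(1−α).
The emitted flux is σT⁴ = 1975 W m⁻².
S = 4·1975/0.74 = 10670 W m⁻².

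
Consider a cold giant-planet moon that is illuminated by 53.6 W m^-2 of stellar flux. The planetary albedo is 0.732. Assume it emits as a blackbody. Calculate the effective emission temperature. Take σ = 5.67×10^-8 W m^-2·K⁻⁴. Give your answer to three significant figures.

89.2 K

The planet absorbs (1−α)S over its disc πR² and re-emits over 4πR², so the mean absorbed flux is (1−0.732)·53.60/4 = 3.591 W m^-2.
Balancing against σT⁴: T = (3.591/5.67×10⁻⁸)^(1/4) = 89.21 K.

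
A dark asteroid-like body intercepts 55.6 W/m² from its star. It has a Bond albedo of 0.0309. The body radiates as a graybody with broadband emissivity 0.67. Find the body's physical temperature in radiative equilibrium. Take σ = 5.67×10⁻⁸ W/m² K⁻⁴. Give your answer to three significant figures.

Averaging over the sphere, the absorbed flux is S(1−α)/4 = 13.47 W/m².
Radiative balance εσT⁴ = 13.47 gives T = [13.47/(0.67·σ)]^(1/4) = 137.2 K.

137 K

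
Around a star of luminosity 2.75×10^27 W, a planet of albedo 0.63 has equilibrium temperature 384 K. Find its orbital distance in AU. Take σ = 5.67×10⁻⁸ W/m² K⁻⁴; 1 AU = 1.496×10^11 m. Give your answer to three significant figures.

0.857 AU

Required flux: S = 4σT⁴/(1−α) = 13330 W/m².
From L = 4πd²S, d = √(2.75×10^27/(4π·13330)) = 1.281×10^11 m = 0.8565 AU.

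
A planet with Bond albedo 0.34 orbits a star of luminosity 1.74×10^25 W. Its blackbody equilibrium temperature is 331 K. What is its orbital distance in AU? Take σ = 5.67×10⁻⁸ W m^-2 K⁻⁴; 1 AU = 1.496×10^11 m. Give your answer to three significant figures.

0.122 AU

Energy balance gives S = 4σT⁴/(1−α) = 4125 W m^-2.
Then d = [L/(4πS)]^(1/2) = 1.832×10^10 m, i.e. 0.1225 AU.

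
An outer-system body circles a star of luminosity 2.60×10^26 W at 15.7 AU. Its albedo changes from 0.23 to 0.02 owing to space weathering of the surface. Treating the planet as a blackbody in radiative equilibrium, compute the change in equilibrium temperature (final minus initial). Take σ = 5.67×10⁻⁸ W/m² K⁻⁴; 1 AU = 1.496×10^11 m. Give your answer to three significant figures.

Orbital distance: d = 15.7 AU = 2.349×10^12 m.
Spreading L over a sphere of radius d: S = 2.60×10^26/(4π·2.35×10^12²) = 3.751 W/m².
Before: T₁ = [3.751·0.77/(4σ)]^(1/4) = 59.74 K.
With α = 0.02, T₂ = 63.45 K.
Change: 63.45 − 59.74 = 3.712 K.

3.71 K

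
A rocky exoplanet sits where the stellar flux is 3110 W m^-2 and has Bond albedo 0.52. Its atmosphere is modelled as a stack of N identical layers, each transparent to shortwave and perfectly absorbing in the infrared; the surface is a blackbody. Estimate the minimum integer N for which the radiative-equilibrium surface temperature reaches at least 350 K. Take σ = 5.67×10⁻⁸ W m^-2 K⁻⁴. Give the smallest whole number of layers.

2

The effective emission temperature is T_e = [S(1−α)/(4σ)]^¼ = 284.8 K.
Need (N+1)T_e⁴ ≥ T_s⁴, i.e. N+1 ≥ (350/284.8)⁴ = 2.280.
Rounding up, N = 2.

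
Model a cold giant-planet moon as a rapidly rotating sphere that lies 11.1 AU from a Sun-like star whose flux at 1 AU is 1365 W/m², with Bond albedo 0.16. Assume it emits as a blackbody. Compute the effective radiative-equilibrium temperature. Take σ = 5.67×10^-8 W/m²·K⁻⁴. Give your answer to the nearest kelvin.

80 kelvin

Flux at the orbit: S = 1365/(11.1)² = 11.08 W/m².
Absorbed flux (global mean): S(1−α)/4 = 11.08·0.84/4 = 2.327 W/m².
Balancing against σT⁴: T = (2.327/5.67×10⁻⁸)^(1/4) = 80.04 K.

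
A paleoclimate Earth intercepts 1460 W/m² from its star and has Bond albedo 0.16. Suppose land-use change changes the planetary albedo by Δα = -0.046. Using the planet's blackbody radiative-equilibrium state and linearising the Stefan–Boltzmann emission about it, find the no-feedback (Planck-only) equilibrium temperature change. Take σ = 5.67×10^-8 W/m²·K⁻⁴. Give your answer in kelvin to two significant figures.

Reference equilibrium: T_e = [S(1−α)/(4σ)]^(1/4) = 271.2 K.
ΔF = −(S/4)Δα = −(1460/4)×(-0.046) = 16.79 W/m².
Linearising σT⁴ gives d(σT⁴)/dT = 4σT_e³ = 4.523 W/m² per K.
Hence the no-feedback warming is ΔF/(4σT_e³) = 3.71 K.

3.7 kelvin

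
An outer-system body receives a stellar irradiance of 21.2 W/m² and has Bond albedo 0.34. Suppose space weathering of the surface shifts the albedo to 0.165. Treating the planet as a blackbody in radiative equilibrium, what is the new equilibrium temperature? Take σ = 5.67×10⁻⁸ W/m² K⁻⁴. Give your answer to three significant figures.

With the new albedo, S(1−α₂)/4 = 4.425 W/m², so T₂ = 93.99 K.

94.0 K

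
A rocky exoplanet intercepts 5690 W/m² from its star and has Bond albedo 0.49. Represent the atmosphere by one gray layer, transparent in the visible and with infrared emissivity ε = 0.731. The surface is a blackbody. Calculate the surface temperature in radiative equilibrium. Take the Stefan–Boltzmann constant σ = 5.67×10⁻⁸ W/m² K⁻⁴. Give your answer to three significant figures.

Effective emission temperature (TOA balance): σT_e⁴ = S(1−α)/4 = 725.5 W/m² → T_e = 336.3 K.
For a single slab of emissivity ε, T_s⁴ = 2T_e⁴/(2−ε); thus T_s = 336.3·(1.576)^(1/4) = 376.8 K.

377 K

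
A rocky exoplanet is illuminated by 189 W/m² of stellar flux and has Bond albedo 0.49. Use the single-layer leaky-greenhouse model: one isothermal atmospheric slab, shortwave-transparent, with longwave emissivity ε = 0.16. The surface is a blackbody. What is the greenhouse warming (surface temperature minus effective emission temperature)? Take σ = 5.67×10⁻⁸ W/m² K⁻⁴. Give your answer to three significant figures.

3.02 kelvin

The planet radiates to space at T_e = [S(1−α)/(4σ)]^(1/4) = 143.6 K.
For a single slab of emissivity ε, T_s⁴ = 2T_e⁴/(2−ε); thus T_s = 143.6·(1.087)^(1/4) = 146.6 K.
Greenhouse warming: T_s − T_e = 3.024 K.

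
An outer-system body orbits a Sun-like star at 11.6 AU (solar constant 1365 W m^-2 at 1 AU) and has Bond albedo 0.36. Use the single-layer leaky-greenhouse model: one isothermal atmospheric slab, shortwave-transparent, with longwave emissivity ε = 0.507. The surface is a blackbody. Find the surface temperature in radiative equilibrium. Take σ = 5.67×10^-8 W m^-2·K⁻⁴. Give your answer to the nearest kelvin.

Irradiance scales as 1/d², so S = 1365 W m^-2 × (1/11.6)² = 10.14 W m^-2.
Effective emission temperature (TOA balance): σT_e⁴ = S(1−α)/4 = 1.623 W m^-2 → T_e = 73.15 K.
The surface balance (absorbed SW + ε·downward IR = σT_s⁴) with T_a⁴ = T_s⁴/2 reduces to T_s = T_e·[2/(2−ε)]^¼ = 78.69 K.

79 K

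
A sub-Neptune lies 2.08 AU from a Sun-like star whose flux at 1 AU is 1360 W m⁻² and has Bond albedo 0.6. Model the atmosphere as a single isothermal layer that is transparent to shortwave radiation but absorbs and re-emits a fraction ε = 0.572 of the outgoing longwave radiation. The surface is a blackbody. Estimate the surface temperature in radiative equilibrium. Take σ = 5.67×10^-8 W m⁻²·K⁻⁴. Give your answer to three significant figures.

Irradiance scales as 1/d², so S = 1360 W m⁻² × (1/2.08)² = 314.3 W m⁻².
The planet radiates to space at T_e = [S(1−α)/(4σ)]^(1/4) = 153.4 K.
Surface balance with a leaky layer gives σT_s⁴ = σT_e⁴·2/(2−ε), so T_s = T_e·[2/(2−0.572)]^(1/4) = 166.9 K.

167 K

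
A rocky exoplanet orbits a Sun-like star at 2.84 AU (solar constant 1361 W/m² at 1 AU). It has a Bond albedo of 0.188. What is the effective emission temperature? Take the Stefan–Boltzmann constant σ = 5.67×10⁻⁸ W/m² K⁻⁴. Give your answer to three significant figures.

157 kelvin

By the inverse-square law, S = 1361/2.84² = 168.7 W/m².
Absorbed flux (global mean): S(1−α)/4 = 168.7·0.812/4 = 34.25 W/m².
Balancing against σT⁴: T = (34.25/5.67×10⁻⁸)^(1/4) = 156.8 K.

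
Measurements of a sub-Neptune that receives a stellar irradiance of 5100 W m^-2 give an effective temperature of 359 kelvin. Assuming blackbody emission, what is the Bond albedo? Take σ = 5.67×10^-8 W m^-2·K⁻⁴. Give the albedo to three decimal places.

0.261

From σT⁴ = S(1−α)/4 we invert for α: 1−α = 4σT⁴/S.
σT⁴ = 941.8 W m^-2, so 4σT⁴ = 3767 W m^-2.
1−α = 3767/5100 = 0.7387, so α = 0.2613.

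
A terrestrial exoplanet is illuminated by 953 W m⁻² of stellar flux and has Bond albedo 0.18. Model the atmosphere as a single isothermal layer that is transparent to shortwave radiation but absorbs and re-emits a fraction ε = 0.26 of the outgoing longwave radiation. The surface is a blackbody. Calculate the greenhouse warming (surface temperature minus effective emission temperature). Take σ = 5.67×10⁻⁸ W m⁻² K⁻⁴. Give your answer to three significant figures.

At the top of the atmosphere, σT_e⁴ = S(1−α)/4 = 195.4 W m⁻², giving T_e = 242.3 K.
Surface balance with a leaky layer gives σT_s⁴ = σT_e⁴·2/(2−ε), so T_s = T_e·[2/(2−0.26)]^(1/4) = 250.9 K.
The atmosphere warms the surface by 8.584 K.

8.58 K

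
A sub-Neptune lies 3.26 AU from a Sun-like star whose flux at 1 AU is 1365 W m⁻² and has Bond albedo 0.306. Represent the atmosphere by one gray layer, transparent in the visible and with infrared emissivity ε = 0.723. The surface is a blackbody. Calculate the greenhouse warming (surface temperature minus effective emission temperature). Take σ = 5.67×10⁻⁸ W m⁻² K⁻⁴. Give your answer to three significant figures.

16.7 K

Irradiance scales as 1/d², so S = 1365 W m⁻² × (1/3.26)² = 128.4 W m⁻².
At the top of the atmosphere, σT_e⁴ = S(1−α)/4 = 22.28 W m⁻², giving T_e = 140.8 K.
Surface balance with a leaky layer gives σT_s⁴ = σT_e⁴·2/(2−ε), so T_s = T_e·[2/(2−0.723)]^(1/4) = 157.5 K.
The atmosphere warms the surface by 16.71 K.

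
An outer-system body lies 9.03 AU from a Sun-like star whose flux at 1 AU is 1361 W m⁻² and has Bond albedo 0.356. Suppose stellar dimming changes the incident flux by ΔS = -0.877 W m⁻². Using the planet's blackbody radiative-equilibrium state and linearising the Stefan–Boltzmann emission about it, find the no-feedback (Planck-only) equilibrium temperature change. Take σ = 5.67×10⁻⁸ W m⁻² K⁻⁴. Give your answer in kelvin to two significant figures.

By the inverse-square law, S = 1361/9.03² = 16.69 W m⁻².
Unperturbed T_e = [16.69·(1−0.356)/(4σ)]^¼ = 82.97 K.
TOA radiative forcing: ΔF = (1−α)ΔS/4 = 0.644·(-0.877)/4 = -0.1412 W m⁻².
Planck response: λ_P = 4σT_e³ = 4·5.67×10⁻⁸·(82.97)³ = 0.1295 W m⁻²/K.
So ΔT₀ = -0.1412/0.1295 = -1.09 K.

-1.1 kelvin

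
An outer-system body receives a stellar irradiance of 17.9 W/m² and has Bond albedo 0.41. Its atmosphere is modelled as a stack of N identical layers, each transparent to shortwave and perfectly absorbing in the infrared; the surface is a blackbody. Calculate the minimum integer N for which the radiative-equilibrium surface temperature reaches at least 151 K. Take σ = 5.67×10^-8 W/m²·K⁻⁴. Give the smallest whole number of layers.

The effective emission temperature is T_e = [S(1−α)/(4σ)]^¼ = 82.61 K.
T_s = (N+1)^(1/4)·T_e ≥ 151 K requires N+1 ≥ (T_s/T_e)⁴ = (151/82.61)⁴ = 11.165.
So N ≥ 10.165; the smallest integer is N = 11.

11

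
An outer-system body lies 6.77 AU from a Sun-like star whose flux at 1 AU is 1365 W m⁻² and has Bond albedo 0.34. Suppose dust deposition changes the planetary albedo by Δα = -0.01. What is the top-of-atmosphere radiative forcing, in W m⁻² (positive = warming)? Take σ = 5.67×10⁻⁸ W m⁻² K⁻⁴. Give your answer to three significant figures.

0.0745 W m⁻²

Irradiance scales as 1/d², so S = 1365 W m⁻² × (1/6.77)² = 29.78 W m⁻².
ΔF = −(S/4)Δα = −(29.78/4)×(-0.01) = 0.07446 W m⁻².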